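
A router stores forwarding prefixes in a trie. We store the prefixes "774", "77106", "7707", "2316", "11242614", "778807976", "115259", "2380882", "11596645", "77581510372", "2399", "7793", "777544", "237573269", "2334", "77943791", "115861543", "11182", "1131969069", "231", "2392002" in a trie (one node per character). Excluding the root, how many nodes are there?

93

For each word, the new-node count is its length minus the longest prefix already in the trie:
  "774" → 3 new (7, 7, 4)
  "77106" → prefix "77" already present; 3 new (1, 0, 6)
  "7707" → prefix "77" already present; 2 new (0, 7)
  "2316" → 4 new (2, 3, 1, 6)
  "11242614" → 8 new (1, 1, 2, 4, 2, 6, 1, 4)
  "778807976" → prefix "77" already present; 7 new (8, 8, 0, 7, 9, 7, 6)
  "115259" → prefix "11" already present; 4 new (5, 2, 5, 9)
  "2380882" → prefix "23" already present; 5 new (8, 0, 8, 8, 2)
  "11596645" → prefix "115" already present; 5 new (9, 6, 6, 4, 5)
  "77581510372" → prefix "77" already present; 9 new (5, 8, 1, 5, 1, 0, 3, 7, 2)
  "2399" → prefix "23" already present; 2 new (9, 9)
  "7793" → prefix "77" already present; 2 new (9, 3)
  "777544" → prefix "77" already present; 4 new (7, 5, 4, 4)
  "237573269" → prefix "23" already present; 7 new (7, 5, 7, 3, 2, 6, 9)
  "2334" → prefix "23" already present; 2 new (3, 4)
  "77943791" → prefix "779" already present; 5 new (4, 3, 7, 9, 1)
  "115861543" → prefix "115" already present; 6 new (8, 6, 1, 5, 4, 3)
  "11182" → prefix "11" already present; 3 new (1, 8, 2)
  "1131969069" → prefix "11" already present; 8 new (3, 1, 9, 6, 9, 0, 6, 9)
  "231" → prefix "231" already present; 0 new (none)
  "2392002" → prefix "239" already present; 4 new (2, 0, 0, 2)
Total nodes = 3 + 3 + 2 + 4 + 8 + 7 + 4 + 5 + 5 + 9 + 2 + 2 + 4 + 7 + 2 + 5 + 6 + 3 + 8 + 0 + 4 = 93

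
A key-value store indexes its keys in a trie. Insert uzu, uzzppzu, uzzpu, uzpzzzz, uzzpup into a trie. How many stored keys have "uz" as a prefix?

5

Traverse to the node for "uz", then collect every word in that subtree.
Words under "uz": uzpzzzz, uzu, uzzppzu, uzzpu, uzzpup
Count: 5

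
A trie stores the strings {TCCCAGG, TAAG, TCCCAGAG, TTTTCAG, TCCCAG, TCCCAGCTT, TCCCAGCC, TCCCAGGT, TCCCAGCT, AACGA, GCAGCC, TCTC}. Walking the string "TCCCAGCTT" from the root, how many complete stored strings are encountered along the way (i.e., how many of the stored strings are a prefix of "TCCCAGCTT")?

Walk "TCCCAGCTT" from the root; an end-of-word marker is hit whenever a stored word is a prefix of "TCCCAGCTT".
Prefixes of the query that are stored words: "TCCCAG", "TCCCAGCT", "TCCCAGCTT"
Count: 3

3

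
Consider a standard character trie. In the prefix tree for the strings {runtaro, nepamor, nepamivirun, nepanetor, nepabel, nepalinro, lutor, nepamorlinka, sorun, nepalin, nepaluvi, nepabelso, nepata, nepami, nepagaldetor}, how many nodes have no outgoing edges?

A leaf is a node with no children — equivalently, the end of a word that is not a proper prefix of any other stored word.
Those words: "lutor", "nepabelso", "nepagaldetor", "nepalinro", "nepaluvi", "nepamivirun", "nepamorlinka", "nepanetor", "nepata", "runtaro", "sorun"
Leaf count: 11

11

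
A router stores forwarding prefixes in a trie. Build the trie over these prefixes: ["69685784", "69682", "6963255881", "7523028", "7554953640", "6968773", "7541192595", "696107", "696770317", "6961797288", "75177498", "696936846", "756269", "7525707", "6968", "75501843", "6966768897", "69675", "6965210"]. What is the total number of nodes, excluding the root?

For each word, the new-node count is its length minus the longest prefix already in the trie:
  "69685784" → 8 new (6, 9, 6, 8, 5, 7, 8, 4)
  "69682" → prefix "6968" already present; 1 new (2)
  "6963255881" → prefix "696" already present; 7 new (3, 2, 5, 5, 8, 8, 1)
  "7523028" → 7 new (7, 5, 2, 3, 0, 2, 8)
  "7554953640" → prefix "75" already present; 8 new (5, 4, 9, 5, 3, 6, 4, 0)
  "6968773" → prefix "6968" already present; 3 new (7, 7, 3)
  "7541192595" → prefix "75" already present; 8 new (4, 1, 1, 9, 2, 5, 9, 5)
  "696107" → prefix "696" already present; 3 new (1, 0, 7)
  "696770317" → prefix "696" already present; 6 new (7, 7, 0, 3, 1, 7)
  "6961797288" → prefix "6961" already present; 6 new (7, 9, 7, 2, 8, 8)
  "75177498" → prefix "75" already present; 6 new (1, 7, 7, 4, 9, 8)
  "696936846" → prefix "696" already present; 6 new (9, 3, 6, 8, 4, 6)
  "756269" → prefix "75" already present; 4 new (6, 2, 6, 9)
  "7525707" → prefix "752" already present; 4 new (5, 7, 0, 7)
  "6968" → prefix "6968" already present; 0 new (none)
  "75501843" → prefix "755" already present; 5 new (0, 1, 8, 4, 3)
  "6966768897" → prefix "696" already present; 7 new (6, 7, 6, 8, 8, 9, 7)
  "69675" → prefix "6967" already present; 1 new (5)
  "6965210" → prefix "696" already present; 4 new (5, 2, 1, 0)
Total nodes = 8 + 1 + 7 + 7 + 8 + 3 + 8 + 3 + 6 + 6 + 6 + 6 + 4 + 4 + 0 + 5 + 7 + 1 + 4 = 94

94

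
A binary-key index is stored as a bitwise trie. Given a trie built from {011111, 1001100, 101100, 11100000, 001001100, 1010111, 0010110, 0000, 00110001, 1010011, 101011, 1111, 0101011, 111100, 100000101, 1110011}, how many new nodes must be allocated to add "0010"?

0

Every character of "0010" already lies on an existing path (it is a prefix of some stored word).
No new nodes are needed: 0.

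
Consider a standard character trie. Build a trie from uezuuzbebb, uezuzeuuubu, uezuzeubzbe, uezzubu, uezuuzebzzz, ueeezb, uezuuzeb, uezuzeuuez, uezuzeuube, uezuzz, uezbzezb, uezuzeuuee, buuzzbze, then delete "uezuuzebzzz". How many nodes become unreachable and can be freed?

Walk "uezuuzebzzz" from the leaf back toward the root, removing each node that no remaining word uses.
The suffix "zzz" (3 nodes) is used only by "uezuuzebzzz"; "uezuuzeb" is itself a stored word, so pruning stops there.
Nodes removed: 3

3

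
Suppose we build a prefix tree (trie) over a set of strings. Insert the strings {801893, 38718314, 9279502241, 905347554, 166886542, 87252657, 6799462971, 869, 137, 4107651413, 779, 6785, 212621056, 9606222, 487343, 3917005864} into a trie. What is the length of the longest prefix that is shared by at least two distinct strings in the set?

2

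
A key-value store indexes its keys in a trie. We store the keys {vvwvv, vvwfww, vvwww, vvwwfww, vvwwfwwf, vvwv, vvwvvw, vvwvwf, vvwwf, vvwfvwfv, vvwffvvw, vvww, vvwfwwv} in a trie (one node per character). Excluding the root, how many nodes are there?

26

Trie structure (* marks end of a word):
(root)
└─ v
   └─ v
      └─ w
         ├─ f
         │  ├─ f
         │  │  └─ v
         │  │     └─ v
         │  │        └─ w *
         │  ├─ v
         │  │  └─ w
         │  │     └─ f
         │  │        └─ v *
         │  └─ w
         │     └─ w *
         │        └─ v *
         ├─ v *
         │  ├─ v *
         │  │  └─ w *
         │  └─ w
         │     └─ f *
         └─ w *
            ├─ f *
            │  └─ w
            │     └─ w *
            │        └─ f *
            └─ w *
Counting every labelled node above: 26.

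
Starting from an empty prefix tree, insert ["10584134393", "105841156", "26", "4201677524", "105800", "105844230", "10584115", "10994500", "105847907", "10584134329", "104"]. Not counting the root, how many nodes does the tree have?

45

For each word, the new-node count is its length minus the longest prefix already in the trie:
  "10584134393" → 11 new (1, 0, 5, 8, 4, 1, 3, 4, 3, 9, 3)
  "105841156" → prefix "105841" already present; 3 new (1, 5, 6)
  "26" → 2 new (2, 6)
  "4201677524" → 10 new (4, 2, 0, 1, 6, 7, 7, 5, 2, 4)
  "105800" → prefix "1058" already present; 2 new (0, 0)
  "105844230" → prefix "10584" already present; 4 new (4, 2, 3, 0)
  "10584115" → prefix "10584115" already present; 0 new (none)
  "10994500" → prefix "10" already present; 6 new (9, 9, 4, 5, 0, 0)
  "105847907" → prefix "10584" already present; 4 new (7, 9, 0, 7)
  "10584134329" → prefix "105841343" already present; 2 new (2, 9)
  "104" → prefix "10" already present; 1 new (4)
Total nodes = 11 + 3 + 2 + 10 + 2 + 4 + 0 + 6 + 4 + 2 + 1 = 45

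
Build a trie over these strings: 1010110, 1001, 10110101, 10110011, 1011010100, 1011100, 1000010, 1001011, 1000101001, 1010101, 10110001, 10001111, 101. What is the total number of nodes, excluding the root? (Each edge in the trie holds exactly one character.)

42

Trace insertions, counting only characters that open a new branch:
  "1010110" → 7 new (1, 0, 1, 0, 1, 1, 0)
  "1001" → prefix "10" already present; 2 new (0, 1)
  "10110101" → prefix "101" already present; 5 new (1, 0, 1, 0, 1)
  "10110011" → prefix "10110" already present; 3 new (0, 1, 1)
  "1011010100" → prefix "10110101" already present; 2 new (0, 0)
  "1011100" → prefix "1011" already present; 3 new (1, 0, 0)
  "1000010" → prefix "100" already present; 4 new (0, 0, 1, 0)
  "1001011" → prefix "1001" already present; 3 new (0, 1, 1)
  "1000101001" → prefix "1000" already present; 6 new (1, 0, 1, 0, 0, 1)
  "1010101" → prefix "10101" already present; 2 new (0, 1)
  "10110001" → prefix "101100" already present; 2 new (0, 1)
  "10001111" → prefix "10001" already present; 3 new (1, 1, 1)
  "101" → prefix "101" already present; 0 new (none)
Total nodes = 7 + 2 + 5 + 3 + 2 + 3 + 4 + 3 + 6 + 2 + 2 + 3 + 0 = 42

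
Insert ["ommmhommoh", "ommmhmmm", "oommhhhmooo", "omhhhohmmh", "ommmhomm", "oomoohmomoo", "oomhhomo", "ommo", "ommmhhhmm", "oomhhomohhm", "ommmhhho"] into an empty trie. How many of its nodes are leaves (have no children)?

9

Leaves are exactly the stored words that no other stored word extends.
Those words: "omhhhohmmh", "ommmhhhmm", "ommmhhho", "ommmhmmm", "ommmhommoh", "ommo", "oomhhomohhm", "oommhhhmooo", "oomoohmomoo"
Leaf count: 9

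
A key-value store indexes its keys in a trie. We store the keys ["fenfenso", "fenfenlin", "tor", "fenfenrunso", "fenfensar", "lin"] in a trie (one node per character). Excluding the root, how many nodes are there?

24

Count nodes per top-level branch (shared prefixes stored once):
  'f'-branch (fenfenlin, fenfenrunso, fenfensar, fenfenso): 18 nodes
  'l'-branch (lin): 3 nodes
  't'-branch (tor): 3 nodes
Sum: 24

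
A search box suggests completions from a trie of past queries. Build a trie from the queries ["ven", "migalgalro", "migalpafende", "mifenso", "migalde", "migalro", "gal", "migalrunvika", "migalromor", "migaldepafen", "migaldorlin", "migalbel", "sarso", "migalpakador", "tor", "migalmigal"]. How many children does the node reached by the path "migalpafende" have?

The children of the "migalpafende" node are the distinct next characters among strings starting with "migalpafende".
No stored string extends past "migalpafende".
That node has 0 child edges.

0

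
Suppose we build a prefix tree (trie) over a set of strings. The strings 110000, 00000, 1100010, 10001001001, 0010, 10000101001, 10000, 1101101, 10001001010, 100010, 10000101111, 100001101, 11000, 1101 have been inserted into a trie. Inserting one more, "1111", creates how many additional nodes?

The longest prefix of "1111" already in the trie is "11" (length 2).
New nodes needed: |"1111"| − 2 = 4 − 2 = 2.

2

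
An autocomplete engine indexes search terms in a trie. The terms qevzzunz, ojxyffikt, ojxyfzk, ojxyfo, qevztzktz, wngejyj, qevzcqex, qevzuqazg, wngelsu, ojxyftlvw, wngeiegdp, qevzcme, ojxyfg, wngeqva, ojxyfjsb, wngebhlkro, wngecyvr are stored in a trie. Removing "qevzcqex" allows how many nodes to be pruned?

3

A node on "qevzcqex"'s path can go only if nothing else ends at it or branches off below it.
The suffix "qex" (3 nodes) is used only by "qevzcqex"; the node for "qevzc" still has the child "m", so pruning stops there.
Nodes removed: 3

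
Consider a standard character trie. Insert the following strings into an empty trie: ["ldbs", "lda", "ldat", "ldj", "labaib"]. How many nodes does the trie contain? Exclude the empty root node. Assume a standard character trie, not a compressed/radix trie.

Count nodes per top-level branch (shared prefixes stored once):
  'l'-branch (labaib, lda, ldat, ldbs, ldj): 12 nodes
Sum: 12

12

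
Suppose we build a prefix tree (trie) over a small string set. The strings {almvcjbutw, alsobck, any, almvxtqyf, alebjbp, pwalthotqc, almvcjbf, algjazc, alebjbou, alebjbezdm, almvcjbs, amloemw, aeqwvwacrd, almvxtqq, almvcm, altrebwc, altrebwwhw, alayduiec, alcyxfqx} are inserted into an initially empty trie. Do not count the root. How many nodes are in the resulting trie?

89

Count nodes per top-level branch (shared prefixes stored once):
  'a'-branch (aeqwvwacrd, alayduiec, alcyxfqx, alebjbezdm, alebjbou, alebjbp, algjazc, almvcjbf, almvcjbs, almvcjbutw, almvcm, almvxtqq, almvxtqyf, alsobck, altrebwc, altrebwwhw, amloemw, any): 79 nodes
  'p'-branch (pwalthotqc): 10 nodes
Sum: 89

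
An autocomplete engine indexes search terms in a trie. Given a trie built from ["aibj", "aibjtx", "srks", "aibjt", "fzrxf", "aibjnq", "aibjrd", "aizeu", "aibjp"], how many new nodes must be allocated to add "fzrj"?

1

Walking "fzrj" from the root, the first 3 characters ("fzr") follow existing edges; "j" is the first miss.
So 4 − 3 = 1 new nodes.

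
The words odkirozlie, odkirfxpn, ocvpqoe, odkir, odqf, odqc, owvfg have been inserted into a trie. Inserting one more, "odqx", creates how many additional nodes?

1

"odq" is already a path in the trie; the remaining "x" must be added.
So 4 − 3 = 1 new nodes.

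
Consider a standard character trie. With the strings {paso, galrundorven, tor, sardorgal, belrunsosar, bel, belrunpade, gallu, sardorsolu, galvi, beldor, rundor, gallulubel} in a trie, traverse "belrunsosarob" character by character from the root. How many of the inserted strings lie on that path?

2

Walk "belrunsosarob" from the root; an end-of-word marker is hit whenever a stored word is a prefix of "belrunsosarob".
Prefixes of the query that are stored words: "bel", "belrunsosar"
Count: 2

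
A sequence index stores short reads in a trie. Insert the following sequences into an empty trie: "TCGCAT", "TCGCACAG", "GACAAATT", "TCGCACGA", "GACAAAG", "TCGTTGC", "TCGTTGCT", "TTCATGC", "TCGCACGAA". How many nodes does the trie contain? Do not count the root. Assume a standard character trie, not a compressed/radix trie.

Count nodes per top-level branch (shared prefixes stored once):
  'G'-branch (GACAAAG, GACAAATT): 9 nodes
  'T'-branch (TCGCACAG, TCGCACGA, TCGCACGAA, TCGCAT, TCGTTGC, TCGTTGCT, TTCATGC): 23 nodes
Sum: 32

32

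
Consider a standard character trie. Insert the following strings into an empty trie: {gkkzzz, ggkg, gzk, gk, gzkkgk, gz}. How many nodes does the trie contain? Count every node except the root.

Count nodes per top-level branch (shared prefixes stored once):
  'g'-branch (ggkg, gk, gkkzzz, gz, gzk, gzkkgk): 14 nodes
Sum: 14

14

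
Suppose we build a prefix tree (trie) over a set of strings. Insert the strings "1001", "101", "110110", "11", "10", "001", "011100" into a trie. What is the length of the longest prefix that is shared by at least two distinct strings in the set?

2

Look for the deepest trie node that still has at least two words in its subtree.
"10" and "1001" agree on "10" (2 characters) before diverging; nothing deeper is shared.
Longest shared-prefix length: 2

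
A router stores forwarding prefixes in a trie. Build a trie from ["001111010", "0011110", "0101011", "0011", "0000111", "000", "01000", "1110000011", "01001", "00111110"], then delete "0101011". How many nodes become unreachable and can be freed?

After clearing the end-marker at "0101011", prune upward until reaching a node still needed by another word.
The suffix "1011" (4 nodes) is used only by "0101011"; the node for "010" still has the child "0", so pruning stops there.
Nodes removed: 4

4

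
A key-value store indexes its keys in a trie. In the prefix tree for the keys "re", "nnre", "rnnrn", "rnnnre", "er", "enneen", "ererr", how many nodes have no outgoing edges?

6

Leaves are exactly the stored words that no other stored word extends.
Those words: "enneen", "ererr", "nnre", "re", "rnnnre", "rnnrn"
Leaf count: 6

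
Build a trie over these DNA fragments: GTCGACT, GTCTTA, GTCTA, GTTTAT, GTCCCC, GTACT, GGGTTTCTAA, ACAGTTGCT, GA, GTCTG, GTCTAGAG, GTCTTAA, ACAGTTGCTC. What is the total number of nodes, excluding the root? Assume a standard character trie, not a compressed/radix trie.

46

Insert word by word; a character creates a node only if that edge doesn't already exist:
  "GTCGACT" → 7 new (G, T, C, G, A, C, T)
  "GTCTTA" → prefix "GTC" already present; 3 new (T, T, A)
  "GTCTA" → prefix "GTCT" already present; 1 new (A)
  "GTTTAT" → prefix "GT" already present; 4 new (T, T, A, T)
  "GTCCCC" → prefix "GTC" already present; 3 new (C, C, C)
  "GTACT" → prefix "GT" already present; 3 new (A, C, T)
  "GGGTTTCTAA" → prefix "G" already present; 9 new (G, G, T, T, T, C, T, A, A)
  "ACAGTTGCT" → 9 new (A, C, A, G, T, T, G, C, T)
  "GA" → prefix "G" already present; 1 new (A)
  "GTCTG" → prefix "GTCT" already present; 1 new (G)
  "GTCTAGAG" → prefix "GTCTA" already present; 3 new (G, A, G)
  "GTCTTAA" → prefix "GTCTTA" already present; 1 new (A)
  "ACAGTTGCTC" → prefix "ACAGTTGCT" already present; 1 new (C)
Total nodes = 7 + 3 + 1 + 4 + 3 + 3 + 9 + 9 + 1 + 1 + 3 + 1 + 1 = 46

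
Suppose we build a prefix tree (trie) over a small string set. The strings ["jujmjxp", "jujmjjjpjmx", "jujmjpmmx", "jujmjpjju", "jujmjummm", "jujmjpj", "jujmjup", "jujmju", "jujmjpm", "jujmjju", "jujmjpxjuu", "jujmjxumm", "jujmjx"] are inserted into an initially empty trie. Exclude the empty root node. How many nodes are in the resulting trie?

Trace insertions, counting only characters that open a new branch:
  "jujmjxp" → 7 new (j, u, j, m, j, x, p)
  "jujmjjjpjmx" → prefix "jujmj" already present; 6 new (j, j, p, j, m, x)
  "jujmjpmmx" → prefix "jujmj" already present; 4 new (p, m, m, x)
  "jujmjpjju" → prefix "jujmjp" already present; 3 new (j, j, u)
  "jujmjummm" → prefix "jujmj" already present; 4 new (u, m, m, m)
  "jujmjpj" → prefix "jujmjpj" already present; 0 new (none)
  "jujmjup" → prefix "jujmju" already present; 1 new (p)
  "jujmju" → prefix "jujmju" already present; 0 new (none)
  "jujmjpm" → prefix "jujmjpm" already present; 0 new (none)
  "jujmjju" → prefix "jujmjj" already present; 1 new (u)
  "jujmjpxjuu" → prefix "jujmjp" already present; 4 new (x, j, u, u)
  "jujmjxumm" → prefix "jujmjx" already present; 3 new (u, m, m)
  "jujmjx" → prefix "jujmjx" already present; 0 new (none)
Total nodes = 7 + 6 + 4 + 3 + 4 + 0 + 1 + 0 + 0 + 1 + 4 + 3 + 0 = 33

33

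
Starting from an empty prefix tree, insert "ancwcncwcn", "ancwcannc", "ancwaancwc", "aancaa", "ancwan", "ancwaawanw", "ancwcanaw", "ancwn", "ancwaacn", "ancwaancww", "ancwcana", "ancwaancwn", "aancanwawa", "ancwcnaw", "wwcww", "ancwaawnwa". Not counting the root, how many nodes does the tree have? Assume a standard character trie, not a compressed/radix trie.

Count nodes per top-level branch (shared prefixes stored once):
  'a'-branch (aancaa, aancanwawa, ancwaacn, ancwaancwc, ancwaancwn, ancwaancww, ancwaawanw, ancwaawnwa, ancwan, ancwcana, ancwcanaw, ancwcannc, ancwcnaw, ancwcncwcn, ancwn): 47 nodes
  'w'-branch (wwcww): 5 nodes
Sum: 52

52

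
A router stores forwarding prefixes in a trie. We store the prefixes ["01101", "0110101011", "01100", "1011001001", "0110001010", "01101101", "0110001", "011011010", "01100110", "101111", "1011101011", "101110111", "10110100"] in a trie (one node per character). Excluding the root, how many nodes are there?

Count nodes per top-level branch (shared prefixes stored once):
  '0'-branch (01100, 0110001, 0110001010, 01100110, 01101, 0110101011, 01101101, 011011010): 23 nodes
  '1'-branch (1011001001, 10110100, 1011101011, 101110111, 101111): 22 nodes
Sum: 45

45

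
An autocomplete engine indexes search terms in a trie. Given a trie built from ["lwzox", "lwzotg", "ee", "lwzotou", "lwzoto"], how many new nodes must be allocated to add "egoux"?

Walking "egoux" from the root, the first 1 characters ("e") follow existing edges; "g" is the first miss.
Each of the 4 remaining characters creates one node.

4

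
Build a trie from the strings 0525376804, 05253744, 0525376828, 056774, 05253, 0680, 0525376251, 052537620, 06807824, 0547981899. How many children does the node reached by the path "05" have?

3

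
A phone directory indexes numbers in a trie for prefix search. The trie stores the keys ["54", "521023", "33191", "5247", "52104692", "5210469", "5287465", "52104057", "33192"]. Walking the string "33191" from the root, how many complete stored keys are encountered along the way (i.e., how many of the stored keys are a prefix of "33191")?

Check each prefix of "33191" against the stored set — each match is an end-marker on the path.
Prefixes of the query that are stored words: "33191"
Count: 1

1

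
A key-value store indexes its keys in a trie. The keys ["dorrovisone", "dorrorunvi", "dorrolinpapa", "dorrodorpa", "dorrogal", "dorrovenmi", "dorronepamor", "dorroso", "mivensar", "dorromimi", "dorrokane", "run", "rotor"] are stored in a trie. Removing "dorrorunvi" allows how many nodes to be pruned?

After clearing the end-marker at "dorrorunvi", prune upward until reaching a node still needed by another word.
The suffix "runvi" (5 nodes) is used only by "dorrorunvi"; the node for "dorro" still has the child "v", so pruning stops there.
Nodes removed: 5

5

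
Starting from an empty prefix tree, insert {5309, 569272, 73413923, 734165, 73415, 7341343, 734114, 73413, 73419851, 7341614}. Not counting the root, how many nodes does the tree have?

For each word, the new-node count is its length minus the longest prefix already in the trie:
  "5309" → 4 new (5, 3, 0, 9)
  "569272" → prefix "5" already present; 5 new (6, 9, 2, 7, 2)
  "73413923" → 8 new (7, 3, 4, 1, 3, 9, 2, 3)
  "734165" → prefix "7341" already present; 2 new (6, 5)
  "73415" → prefix "7341" already present; 1 new (5)
  "7341343" → prefix "73413" already present; 2 new (4, 3)
  "734114" → prefix "7341" already present; 2 new (1, 4)
  "73413" → prefix "73413" already present; 0 new (none)
  "73419851" → prefix "7341" already present; 4 new (9, 8, 5, 1)
  "7341614" → prefix "73416" already present; 2 new (1, 4)
Total nodes = 4 + 5 + 8 + 2 + 1 + 2 + 2 + 0 + 4 + 2 = 30

30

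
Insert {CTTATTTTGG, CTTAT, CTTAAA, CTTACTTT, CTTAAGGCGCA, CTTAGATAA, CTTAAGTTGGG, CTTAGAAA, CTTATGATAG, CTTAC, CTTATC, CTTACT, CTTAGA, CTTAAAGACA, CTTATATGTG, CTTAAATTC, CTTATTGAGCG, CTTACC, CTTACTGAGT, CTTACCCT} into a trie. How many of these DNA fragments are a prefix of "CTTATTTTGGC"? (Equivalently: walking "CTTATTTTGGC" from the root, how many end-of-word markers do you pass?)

2

Walk "CTTATTTTGGC" from the root; an end-of-word marker is hit whenever a stored word is a prefix of "CTTATTTTGGC".
Prefixes of the query that are stored words: "CTTAT", "CTTATTTTGG"
Count: 2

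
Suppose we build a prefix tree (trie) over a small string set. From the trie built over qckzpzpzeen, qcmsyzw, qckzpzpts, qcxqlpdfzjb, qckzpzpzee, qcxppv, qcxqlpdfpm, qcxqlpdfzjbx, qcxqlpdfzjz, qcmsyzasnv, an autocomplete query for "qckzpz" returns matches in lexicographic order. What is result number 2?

qckzpzpzee

Words with prefix "qckzpz", in lexicographic order: "qckzpzpts", "qckzpzpzee", "qckzpzpzeen"
The 2nd is qckzpzpzee.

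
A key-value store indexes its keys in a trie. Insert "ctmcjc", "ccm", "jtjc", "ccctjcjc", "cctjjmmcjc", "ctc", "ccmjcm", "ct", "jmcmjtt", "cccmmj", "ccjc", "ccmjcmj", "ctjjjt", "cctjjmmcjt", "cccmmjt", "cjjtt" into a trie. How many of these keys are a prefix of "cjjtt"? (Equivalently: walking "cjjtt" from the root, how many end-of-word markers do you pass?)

1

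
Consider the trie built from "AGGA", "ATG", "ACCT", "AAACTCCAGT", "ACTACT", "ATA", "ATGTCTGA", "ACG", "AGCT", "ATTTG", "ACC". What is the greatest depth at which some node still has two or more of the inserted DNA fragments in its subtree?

3

Look for the deepest trie node that still has at least two words in its subtree.
"ACC" and "ACCT" agree on "ACC" (3 characters) before diverging; nothing deeper is shared.
Longest shared-prefix length: 3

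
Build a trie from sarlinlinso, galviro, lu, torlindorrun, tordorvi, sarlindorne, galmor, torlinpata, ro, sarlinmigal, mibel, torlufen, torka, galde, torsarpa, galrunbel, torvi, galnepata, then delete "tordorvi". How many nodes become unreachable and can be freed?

5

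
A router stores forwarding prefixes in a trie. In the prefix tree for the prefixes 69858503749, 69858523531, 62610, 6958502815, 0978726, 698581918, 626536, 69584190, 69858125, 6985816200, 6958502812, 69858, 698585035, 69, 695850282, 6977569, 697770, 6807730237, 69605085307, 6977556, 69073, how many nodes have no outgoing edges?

Leaves are exactly the stored words that no other stored word extends.
Those words: "0978726", "62610", "626536", "6807730237", "69073", "69584190", "6958502812", "6958502815", "695850282", "69605085307", "6977556", "6977569", "697770", "69858125", "6985816200", "698581918", "698585035", "69858503749", "69858523531"
Leaf count: 19

19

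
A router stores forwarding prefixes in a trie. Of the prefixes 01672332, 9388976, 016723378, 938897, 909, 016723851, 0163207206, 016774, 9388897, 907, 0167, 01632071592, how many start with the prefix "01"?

7

Filter for entries beginning with "01":
Words under "01": 01632071592, 0163207206, 0167, 01672332, 016723378, 016723851, 016774
Count: 7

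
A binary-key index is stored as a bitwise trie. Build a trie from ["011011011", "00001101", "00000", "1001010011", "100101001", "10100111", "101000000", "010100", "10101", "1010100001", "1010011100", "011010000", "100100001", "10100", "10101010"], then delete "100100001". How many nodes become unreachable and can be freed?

After clearing the end-marker at "100100001", prune upward until reaching a node still needed by another word.
The suffix "0001" (4 nodes) is used only by "100100001"; the node for "10010" still has the child "1", so pruning stops there.
Nodes removed: 4

4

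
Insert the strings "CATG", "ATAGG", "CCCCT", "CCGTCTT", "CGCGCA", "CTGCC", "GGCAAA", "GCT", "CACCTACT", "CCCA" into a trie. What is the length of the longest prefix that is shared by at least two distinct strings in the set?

3

The deepest shared node is where two words last agree before diverging.
e.g. "CCCA" and "CCCCT" share the prefix "CCC" of length 3; no pair shares a longer one.
Longest shared-prefix length: 3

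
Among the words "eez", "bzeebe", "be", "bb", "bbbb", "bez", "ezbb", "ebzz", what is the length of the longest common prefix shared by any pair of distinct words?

2

Equivalently: take the maximum, over all pairs, of their longest common prefix length.
e.g. "bb" and "bbbb" share the prefix "bb" of length 2; no pair shares a longer one.
Longest shared-prefix length: 2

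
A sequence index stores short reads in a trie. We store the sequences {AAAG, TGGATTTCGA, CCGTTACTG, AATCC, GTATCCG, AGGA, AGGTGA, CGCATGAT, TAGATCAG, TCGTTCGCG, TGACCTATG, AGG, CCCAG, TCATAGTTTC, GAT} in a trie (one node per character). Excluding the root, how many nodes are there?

Trace insertions, counting only characters that open a new branch:
  "AAAG" → 4 new (A, A, A, G)
  "TGGATTTCGA" → 10 new (T, G, G, A, T, T, T, C, G, A)
  "CCGTTACTG" → 9 new (C, C, G, T, T, A, C, T, G)
  "AATCC" → prefix "AA" already present; 3 new (T, C, C)
  "GTATCCG" → 7 new (G, T, A, T, C, C, G)
  "AGGA" → prefix "A" already present; 3 new (G, G, A)
  "AGGTGA" → prefix "AGG" already present; 3 new (T, G, A)
  "CGCATGAT" → prefix "C" already present; 7 new (G, C, A, T, G, A, T)
  "TAGATCAG" → prefix "T" already present; 7 new (A, G, A, T, C, A, G)
  "TCGTTCGCG" → prefix "T" already present; 8 new (C, G, T, T, C, G, C, G)
  "TGACCTATG" → prefix "TG" already present; 7 new (A, C, C, T, A, T, G)
  "AGG" → prefix "AGG" already present; 0 new (none)
  "CCCAG" → prefix "CC" already present; 3 new (C, A, G)
  "TCATAGTTTC" → prefix "TC" already present; 8 new (A, T, A, G, T, T, T, C)
  "GAT" → prefix "G" already present; 2 new (A, T)
Total nodes = 4 + 10 + 9 + 3 + 7 + 3 + 3 + 7 + 7 + 8 + 7 + 0 + 3 + 8 + 2 = 81

81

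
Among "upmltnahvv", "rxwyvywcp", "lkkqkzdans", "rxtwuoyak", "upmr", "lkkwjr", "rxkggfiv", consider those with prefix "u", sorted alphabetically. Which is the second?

upmr

DFS of the "u" subtree visits, in order: "upmltnahvv", "upmr"
The 2nd is upmr.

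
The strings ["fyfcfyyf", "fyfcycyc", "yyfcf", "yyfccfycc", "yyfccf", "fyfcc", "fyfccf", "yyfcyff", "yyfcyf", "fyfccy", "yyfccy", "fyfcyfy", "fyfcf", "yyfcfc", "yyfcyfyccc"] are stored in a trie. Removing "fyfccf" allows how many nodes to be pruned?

1

Walk "fyfccf" from the leaf back toward the root, removing each node that no remaining word uses.
The suffix "f" (1 node) is used only by "fyfccf"; the node for "fyfcc" still has the child "y", so pruning stops there.
Nodes removed: 1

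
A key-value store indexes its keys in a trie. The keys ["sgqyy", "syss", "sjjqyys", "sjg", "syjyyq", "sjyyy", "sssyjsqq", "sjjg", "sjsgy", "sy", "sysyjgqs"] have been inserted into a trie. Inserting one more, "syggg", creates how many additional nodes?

3

"sy" is already a path in the trie; the remaining "ggg" must be added.
New nodes needed: |"syggg"| − 2 = 5 − 2 = 3.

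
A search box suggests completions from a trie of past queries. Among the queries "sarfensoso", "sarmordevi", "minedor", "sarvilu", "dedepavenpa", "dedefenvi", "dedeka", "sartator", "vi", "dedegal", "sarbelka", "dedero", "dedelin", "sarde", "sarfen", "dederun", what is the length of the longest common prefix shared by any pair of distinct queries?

Equivalently: take the maximum, over all pairs, of their longest common prefix length.
e.g. "sarfen" and "sarfensoso" share the prefix "sarfen" of length 6; no pair shares a longer one.
Longest shared-prefix length: 6

6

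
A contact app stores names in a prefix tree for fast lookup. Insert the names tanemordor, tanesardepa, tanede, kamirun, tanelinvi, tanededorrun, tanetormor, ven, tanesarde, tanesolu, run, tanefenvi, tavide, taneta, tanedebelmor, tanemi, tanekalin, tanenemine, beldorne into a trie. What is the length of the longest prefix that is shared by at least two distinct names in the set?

9

The deepest shared node is where two words last agree before diverging.
e.g. "tanesarde" and "tanesardepa" share the prefix "tanesarde" of length 9; no pair shares a longer one.
Longest shared-prefix length: 9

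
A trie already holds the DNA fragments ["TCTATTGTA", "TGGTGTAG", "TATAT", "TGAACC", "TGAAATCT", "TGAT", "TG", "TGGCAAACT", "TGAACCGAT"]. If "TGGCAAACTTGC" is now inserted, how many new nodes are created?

Walking "TGGCAAACTTGC" from the root, the first 9 characters ("TGGCAAACT") follow existing edges; "T" is the first miss.
New nodes needed: |"TGGCAAACTTGC"| − 9 = 12 − 9 = 3.

3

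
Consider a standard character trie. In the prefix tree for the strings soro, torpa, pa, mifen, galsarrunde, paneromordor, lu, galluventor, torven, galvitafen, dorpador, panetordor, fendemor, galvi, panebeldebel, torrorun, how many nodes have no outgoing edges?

Leaves are exactly the stored words that no other stored word extends.
Those words: "dorpador", "fendemor", "galluventor", "galsarrunde", "galvitafen", "lu", "mifen", "panebeldebel", "paneromordor", "panetordor", "soro", "torpa", "torrorun", "torven"
Leaf count: 14

14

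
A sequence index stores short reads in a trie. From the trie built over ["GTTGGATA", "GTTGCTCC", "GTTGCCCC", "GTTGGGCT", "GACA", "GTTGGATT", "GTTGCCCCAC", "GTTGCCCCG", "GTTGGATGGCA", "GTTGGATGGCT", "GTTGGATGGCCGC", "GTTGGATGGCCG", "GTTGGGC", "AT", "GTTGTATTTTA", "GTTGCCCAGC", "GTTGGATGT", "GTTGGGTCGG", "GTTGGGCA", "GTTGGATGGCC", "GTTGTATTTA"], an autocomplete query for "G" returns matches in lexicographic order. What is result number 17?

DFS of the "G" subtree visits, in order: "GACA", "GTTGCCCAGC", "GTTGCCCC", "GTTGCCCCAC", "GTTGCCCCG", "GTTGCTCC", "GTTGGATA", "GTTGGATGGCA", "GTTGGATGGCC", "GTTGGATGGCCG", "GTTGGATGGCCGC", "GTTGGATGGCT", "GTTGGATGT", "GTTGGATT", "GTTGGGC", "GTTGGGCA", "GTTGGGCT", "GTTGGGTCGG", "GTTGTATTTA", "GTTGTATTTTA"
The 17th is GTTGGGCT.

GTTGGGCT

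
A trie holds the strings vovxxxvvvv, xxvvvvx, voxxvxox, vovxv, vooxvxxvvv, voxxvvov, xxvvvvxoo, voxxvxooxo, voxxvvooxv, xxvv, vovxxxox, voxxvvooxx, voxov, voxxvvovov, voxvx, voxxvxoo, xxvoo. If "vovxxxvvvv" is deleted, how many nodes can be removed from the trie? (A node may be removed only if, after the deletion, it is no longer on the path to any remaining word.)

4

A node on "vovxxxvvvv"'s path can go only if nothing else ends at it or branches off below it.
The suffix "vvvv" (4 nodes) is used only by "vovxxxvvvv"; the node for "vovxxx" still has the child "o", so pruning stops there.
Nodes removed: 4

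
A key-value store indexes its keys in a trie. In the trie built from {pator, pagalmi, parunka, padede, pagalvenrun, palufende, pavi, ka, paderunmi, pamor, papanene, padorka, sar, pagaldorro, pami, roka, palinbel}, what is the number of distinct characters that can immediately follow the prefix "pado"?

Walk "pado" from the root, arriving at one node.
Characters that immediately follow "pado" among the stored strings: {r}.
That node has 1 child edge.

1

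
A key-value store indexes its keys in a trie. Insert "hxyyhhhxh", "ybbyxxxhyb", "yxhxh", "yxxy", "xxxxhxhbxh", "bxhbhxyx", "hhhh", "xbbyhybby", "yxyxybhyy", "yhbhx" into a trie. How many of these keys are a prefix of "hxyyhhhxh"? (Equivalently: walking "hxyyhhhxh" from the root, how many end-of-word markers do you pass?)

Check each prefix of "hxyyhhhxh" against the stored set — each match is an end-marker on the path.
Prefixes of the query that are stored words: "hxyyhhhxh"
Count: 1

1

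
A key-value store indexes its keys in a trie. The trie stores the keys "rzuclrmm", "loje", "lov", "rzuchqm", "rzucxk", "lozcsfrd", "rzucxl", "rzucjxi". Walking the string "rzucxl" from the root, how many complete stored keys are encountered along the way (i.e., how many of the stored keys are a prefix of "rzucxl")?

Check each prefix of "rzucxl" against the stored set — each match is an end-marker on the path.
Prefixes of the query that are stored words: "rzucxl"
Count: 1

1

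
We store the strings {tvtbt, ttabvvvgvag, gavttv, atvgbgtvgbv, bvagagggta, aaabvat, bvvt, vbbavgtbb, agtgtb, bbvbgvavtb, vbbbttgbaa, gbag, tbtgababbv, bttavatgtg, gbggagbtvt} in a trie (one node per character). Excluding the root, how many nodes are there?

109

Trace insertions, counting only characters that open a new branch:
  "tvtbt" → 5 new (t, v, t, b, t)
  "ttabvvvgvag" → prefix "t" already present; 10 new (t, a, b, v, v, v, g, v, a, g)
  "gavttv" → 6 new (g, a, v, t, t, v)
  "atvgbgtvgbv" → 11 new (a, t, v, g, b, g, t, v, g, b, v)
  "bvagagggta" → 10 new (b, v, a, g, a, g, g, g, t, a)
  "aaabvat" → prefix "a" already present; 6 new (a, a, b, v, a, t)
  "bvvt" → prefix "bv" already present; 2 new (v, t)
  "vbbavgtbb" → 9 new (v, b, b, a, v, g, t, b, b)
  "agtgtb" → prefix "a" already present; 5 new (g, t, g, t, b)
  "bbvbgvavtb" → prefix "b" already present; 9 new (b, v, b, g, v, a, v, t, b)
  "vbbbttgbaa" → prefix "vbb" already present; 7 new (b, t, t, g, b, a, a)
  "gbag" → prefix "g" already present; 3 new (b, a, g)
  "tbtgababbv" → prefix "t" already present; 9 new (b, t, g, a, b, a, b, b, v)
  "bttavatgtg" → prefix "b" already present; 9 new (t, t, a, v, a, t, g, t, g)
  "gbggagbtvt" → prefix "gb" already present; 8 new (g, g, a, g, b, t, v, t)
Total nodes = 5 + 10 + 6 + 11 + 10 + 6 + 2 + 9 + 5 + 9 + 7 + 3 + 9 + 9 + 8 = 109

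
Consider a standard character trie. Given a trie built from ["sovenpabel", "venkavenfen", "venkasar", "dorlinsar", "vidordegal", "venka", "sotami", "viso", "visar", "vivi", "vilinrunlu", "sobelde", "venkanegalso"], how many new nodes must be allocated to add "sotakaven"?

5

The longest prefix of "sotakaven" already in the trie is "sota" (length 4).
So 9 − 4 = 5 new nodes.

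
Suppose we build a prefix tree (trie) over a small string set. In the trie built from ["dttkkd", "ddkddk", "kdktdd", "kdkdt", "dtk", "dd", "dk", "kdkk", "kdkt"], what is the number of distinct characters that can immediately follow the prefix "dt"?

2

Follow the path "dt" to its node, then look at its outgoing edges.
Distinct next characters after "dt": k, t.
That node has 2 child edges.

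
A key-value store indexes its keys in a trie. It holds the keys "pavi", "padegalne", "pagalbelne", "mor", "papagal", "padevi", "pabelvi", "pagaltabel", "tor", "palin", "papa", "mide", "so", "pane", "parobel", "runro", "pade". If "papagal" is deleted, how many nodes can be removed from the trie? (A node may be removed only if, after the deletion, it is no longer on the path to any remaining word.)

After clearing the end-marker at "papagal", prune upward until reaching a node still needed by another word.
The suffix "gal" (3 nodes) is used only by "papagal"; "papa" is itself a stored word, so pruning stops there.
Nodes removed: 3

3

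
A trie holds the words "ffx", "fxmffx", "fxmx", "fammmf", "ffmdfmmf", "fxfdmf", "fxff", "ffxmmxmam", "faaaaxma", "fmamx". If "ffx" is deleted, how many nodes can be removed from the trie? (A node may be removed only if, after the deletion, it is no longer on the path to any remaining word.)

A node on "ffx"'s path can go only if nothing else ends at it or branches off below it.
Every node on "ffx" is still needed (e.g. by "ffxmmxmam"), so nothing is freed.
Nodes removed: 0

0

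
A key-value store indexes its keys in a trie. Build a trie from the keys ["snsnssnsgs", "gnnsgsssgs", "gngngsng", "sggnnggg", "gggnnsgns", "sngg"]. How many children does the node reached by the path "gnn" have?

1

Walk "gnn" from the root, arriving at one node.
Distinct next characters after "gnn": s.
That node has 1 child edge.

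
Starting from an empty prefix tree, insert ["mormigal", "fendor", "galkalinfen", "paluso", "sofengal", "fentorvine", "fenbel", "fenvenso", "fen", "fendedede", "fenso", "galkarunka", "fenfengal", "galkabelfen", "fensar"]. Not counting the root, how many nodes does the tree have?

Trace insertions, counting only characters that open a new branch:
  "mormigal" → 8 new (m, o, r, m, i, g, a, l)
  "fendor" → 6 new (f, e, n, d, o, r)
  "galkalinfen" → 11 new (g, a, l, k, a, l, i, n, f, e, n)
  "paluso" → 6 new (p, a, l, u, s, o)
  "sofengal" → 8 new (s, o, f, e, n, g, a, l)
  "fentorvine" → prefix "fen" already present; 7 new (t, o, r, v, i, n, e)
  "fenbel" → prefix "fen" already present; 3 new (b, e, l)
  "fenvenso" → prefix "fen" already present; 5 new (v, e, n, s, o)
  "fen" → prefix "fen" already present; 0 new (none)
  "fendedede" → prefix "fend" already present; 5 new (e, d, e, d, e)
  "fenso" → prefix "fen" already present; 2 new (s, o)
  "galkarunka" → prefix "galka" already present; 5 new (r, u, n, k, a)
  "fenfengal" → prefix "fen" already present; 6 new (f, e, n, g, a, l)
  "galkabelfen" → prefix "galka" already present; 6 new (b, e, l, f, e, n)
  "fensar" → prefix "fens" already present; 2 new (a, r)
Total nodes = 8 + 6 + 11 + 6 + 8 + 7 + 3 + 5 + 0 + 5 + 2 + 5 + 6 + 6 + 2 = 80

80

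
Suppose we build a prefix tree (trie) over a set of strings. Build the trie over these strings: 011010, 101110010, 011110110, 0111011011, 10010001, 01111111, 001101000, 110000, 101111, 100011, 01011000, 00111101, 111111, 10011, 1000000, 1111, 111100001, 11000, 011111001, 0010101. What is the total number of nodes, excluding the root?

Count nodes per top-level branch (shared prefixes stored once):
  '0'-branch (0010101, 001101000, 00111101, 01011000, 011010, 0111011011, 011110110, 011111001, 01111111): 46 nodes
  '1'-branch (1000000, 100011, 10010001, 10011, 101110010, 101111, 11000, 110000, 1111, 111100001, 111111): 37 nodes
Sum: 83

83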